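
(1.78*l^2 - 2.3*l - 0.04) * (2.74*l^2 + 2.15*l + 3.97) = 4.8772*l^4 - 2.475*l^3 + 2.012*l^2 - 9.217*l - 0.1588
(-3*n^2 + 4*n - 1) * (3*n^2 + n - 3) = -9*n^4 + 9*n^3 + 10*n^2 - 13*n + 3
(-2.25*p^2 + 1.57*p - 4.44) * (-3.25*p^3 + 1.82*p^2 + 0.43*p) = 7.3125*p^5 - 9.1975*p^4 + 16.3199*p^3 - 7.4057*p^2 - 1.9092*p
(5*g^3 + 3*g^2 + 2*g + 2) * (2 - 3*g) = -15*g^4 + g^3 - 2*g + 4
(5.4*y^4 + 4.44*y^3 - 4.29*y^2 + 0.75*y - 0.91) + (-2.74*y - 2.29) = 5.4*y^4 + 4.44*y^3 - 4.29*y^2 - 1.99*y - 3.2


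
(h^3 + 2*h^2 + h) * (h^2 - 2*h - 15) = h^5 - 18*h^3 - 32*h^2 - 15*h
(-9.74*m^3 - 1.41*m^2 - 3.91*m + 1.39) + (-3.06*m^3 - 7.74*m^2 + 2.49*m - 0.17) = -12.8*m^3 - 9.15*m^2 - 1.42*m + 1.22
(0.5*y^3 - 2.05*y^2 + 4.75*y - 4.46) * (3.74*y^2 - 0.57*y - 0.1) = 1.87*y^5 - 7.952*y^4 + 18.8835*y^3 - 19.1829*y^2 + 2.0672*y + 0.446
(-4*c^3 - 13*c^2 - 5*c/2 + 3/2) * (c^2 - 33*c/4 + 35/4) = -4*c^5 + 20*c^4 + 279*c^3/4 - 733*c^2/8 - 137*c/4 + 105/8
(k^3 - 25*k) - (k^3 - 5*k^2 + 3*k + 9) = 5*k^2 - 28*k - 9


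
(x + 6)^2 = x^2 + 12*x + 36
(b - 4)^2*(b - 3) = b^3 - 11*b^2 + 40*b - 48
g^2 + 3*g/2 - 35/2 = (g - 7/2)*(g + 5)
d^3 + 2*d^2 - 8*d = d*(d - 2)*(d + 4)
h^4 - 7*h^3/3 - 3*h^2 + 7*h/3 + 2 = (h - 3)*(h - 1)*(h + 2/3)*(h + 1)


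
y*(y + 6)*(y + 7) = y^3 + 13*y^2 + 42*y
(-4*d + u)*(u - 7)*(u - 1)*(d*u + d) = -4*d^2*u^3 + 28*d^2*u^2 + 4*d^2*u - 28*d^2 + d*u^4 - 7*d*u^3 - d*u^2 + 7*d*u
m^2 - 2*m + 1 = (m - 1)^2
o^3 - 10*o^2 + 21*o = o*(o - 7)*(o - 3)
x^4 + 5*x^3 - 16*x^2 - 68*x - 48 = (x - 4)*(x + 1)*(x + 2)*(x + 6)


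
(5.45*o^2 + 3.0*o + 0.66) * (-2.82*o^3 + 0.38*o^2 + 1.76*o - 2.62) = -15.369*o^5 - 6.389*o^4 + 8.8708*o^3 - 8.7482*o^2 - 6.6984*o - 1.7292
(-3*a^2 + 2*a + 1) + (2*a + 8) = -3*a^2 + 4*a + 9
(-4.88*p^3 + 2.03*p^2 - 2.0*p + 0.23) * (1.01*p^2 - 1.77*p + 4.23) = -4.9288*p^5 + 10.6879*p^4 - 26.2555*p^3 + 12.3592*p^2 - 8.8671*p + 0.9729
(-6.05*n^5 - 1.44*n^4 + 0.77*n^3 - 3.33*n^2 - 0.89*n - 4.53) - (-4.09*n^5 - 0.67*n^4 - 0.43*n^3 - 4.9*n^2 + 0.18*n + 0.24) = -1.96*n^5 - 0.77*n^4 + 1.2*n^3 + 1.57*n^2 - 1.07*n - 4.77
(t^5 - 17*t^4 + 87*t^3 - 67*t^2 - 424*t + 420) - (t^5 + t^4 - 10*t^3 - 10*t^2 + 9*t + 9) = -18*t^4 + 97*t^3 - 57*t^2 - 433*t + 411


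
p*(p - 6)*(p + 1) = p^3 - 5*p^2 - 6*p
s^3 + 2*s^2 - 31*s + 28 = (s - 4)*(s - 1)*(s + 7)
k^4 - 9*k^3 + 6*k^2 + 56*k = k*(k - 7)*(k - 4)*(k + 2)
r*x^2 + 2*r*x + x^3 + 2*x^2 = x*(r + x)*(x + 2)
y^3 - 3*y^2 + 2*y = y*(y - 2)*(y - 1)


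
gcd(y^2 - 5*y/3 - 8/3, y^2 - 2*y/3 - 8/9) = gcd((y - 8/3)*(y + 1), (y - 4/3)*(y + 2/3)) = 1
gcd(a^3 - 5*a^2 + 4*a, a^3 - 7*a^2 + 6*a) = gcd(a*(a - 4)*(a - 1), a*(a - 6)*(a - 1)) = a^2 - a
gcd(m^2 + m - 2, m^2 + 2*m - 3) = m - 1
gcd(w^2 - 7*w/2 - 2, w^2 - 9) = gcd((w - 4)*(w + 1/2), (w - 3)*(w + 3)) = 1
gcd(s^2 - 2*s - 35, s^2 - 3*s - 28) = s - 7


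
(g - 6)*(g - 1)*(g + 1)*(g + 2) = g^4 - 4*g^3 - 13*g^2 + 4*g + 12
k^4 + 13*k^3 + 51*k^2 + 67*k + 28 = (k + 1)^2*(k + 4)*(k + 7)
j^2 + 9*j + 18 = (j + 3)*(j + 6)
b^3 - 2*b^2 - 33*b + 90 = (b - 5)*(b - 3)*(b + 6)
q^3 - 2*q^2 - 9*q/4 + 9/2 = (q - 2)*(q - 3/2)*(q + 3/2)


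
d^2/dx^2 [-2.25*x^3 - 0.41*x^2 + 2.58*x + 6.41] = -13.5*x - 0.82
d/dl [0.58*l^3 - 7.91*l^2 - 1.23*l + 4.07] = 1.74*l^2 - 15.82*l - 1.23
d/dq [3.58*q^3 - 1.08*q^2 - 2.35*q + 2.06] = 10.74*q^2 - 2.16*q - 2.35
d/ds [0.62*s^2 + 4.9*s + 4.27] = 1.24*s + 4.9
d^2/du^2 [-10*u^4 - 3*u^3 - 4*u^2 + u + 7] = -120*u^2 - 18*u - 8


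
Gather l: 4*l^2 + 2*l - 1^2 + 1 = 4*l^2 + 2*l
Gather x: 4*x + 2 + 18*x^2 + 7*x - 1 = 18*x^2 + 11*x + 1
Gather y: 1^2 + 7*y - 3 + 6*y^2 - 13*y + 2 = 6*y^2 - 6*y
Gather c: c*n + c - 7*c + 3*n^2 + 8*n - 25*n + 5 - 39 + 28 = c*(n - 6) + 3*n^2 - 17*n - 6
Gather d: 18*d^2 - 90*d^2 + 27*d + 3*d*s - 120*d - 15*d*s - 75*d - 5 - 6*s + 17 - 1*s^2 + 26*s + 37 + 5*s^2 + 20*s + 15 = -72*d^2 + d*(-12*s - 168) + 4*s^2 + 40*s + 64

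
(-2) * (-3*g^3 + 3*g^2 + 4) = 6*g^3 - 6*g^2 - 8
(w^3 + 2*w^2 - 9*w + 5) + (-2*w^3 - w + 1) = -w^3 + 2*w^2 - 10*w + 6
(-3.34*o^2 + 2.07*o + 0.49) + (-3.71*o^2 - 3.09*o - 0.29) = -7.05*o^2 - 1.02*o + 0.2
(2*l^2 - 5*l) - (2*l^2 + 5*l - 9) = 9 - 10*l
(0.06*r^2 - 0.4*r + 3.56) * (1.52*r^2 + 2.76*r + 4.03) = 0.0912*r^4 - 0.4424*r^3 + 4.549*r^2 + 8.2136*r + 14.3468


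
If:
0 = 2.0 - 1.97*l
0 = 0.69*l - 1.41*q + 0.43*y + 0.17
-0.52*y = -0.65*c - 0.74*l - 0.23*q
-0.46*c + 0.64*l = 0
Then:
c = 1.41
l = 1.02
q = 1.85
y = 4.03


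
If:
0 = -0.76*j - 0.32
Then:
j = -0.42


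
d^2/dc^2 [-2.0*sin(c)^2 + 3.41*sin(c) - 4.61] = -3.41*sin(c) - 4.0*cos(2*c)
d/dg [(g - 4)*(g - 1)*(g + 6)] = 3*g^2 + 2*g - 26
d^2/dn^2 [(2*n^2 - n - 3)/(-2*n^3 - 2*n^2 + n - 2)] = 2*(-8*n^6 + 12*n^5 + 72*n^4 + 154*n^3 + 18*n^2 - 66*n - 15)/(8*n^9 + 24*n^8 + 12*n^7 + 8*n^6 + 42*n^5 + 6*n^4 - n^3 + 30*n^2 - 12*n + 8)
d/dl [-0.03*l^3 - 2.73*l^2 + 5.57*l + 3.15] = -0.09*l^2 - 5.46*l + 5.57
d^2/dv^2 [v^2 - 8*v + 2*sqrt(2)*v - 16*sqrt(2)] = 2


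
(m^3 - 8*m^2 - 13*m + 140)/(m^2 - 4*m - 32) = (m^2 - 12*m + 35)/(m - 8)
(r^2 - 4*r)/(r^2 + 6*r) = (r - 4)/(r + 6)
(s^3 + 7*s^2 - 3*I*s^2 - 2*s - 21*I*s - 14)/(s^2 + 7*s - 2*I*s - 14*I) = s - I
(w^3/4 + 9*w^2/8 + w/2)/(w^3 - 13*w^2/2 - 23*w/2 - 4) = w*(w + 4)/(4*(w^2 - 7*w - 8))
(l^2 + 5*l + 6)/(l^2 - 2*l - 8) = (l + 3)/(l - 4)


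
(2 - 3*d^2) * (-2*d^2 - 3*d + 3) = 6*d^4 + 9*d^3 - 13*d^2 - 6*d + 6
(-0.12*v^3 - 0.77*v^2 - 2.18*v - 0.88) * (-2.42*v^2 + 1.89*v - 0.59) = 0.2904*v^5 + 1.6366*v^4 + 3.8911*v^3 - 1.5363*v^2 - 0.377*v + 0.5192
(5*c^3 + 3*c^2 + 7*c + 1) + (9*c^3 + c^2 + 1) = 14*c^3 + 4*c^2 + 7*c + 2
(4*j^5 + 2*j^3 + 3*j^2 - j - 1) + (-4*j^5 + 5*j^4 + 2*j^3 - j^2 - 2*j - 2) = 5*j^4 + 4*j^3 + 2*j^2 - 3*j - 3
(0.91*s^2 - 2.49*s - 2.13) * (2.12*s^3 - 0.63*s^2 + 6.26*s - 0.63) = 1.9292*s^5 - 5.8521*s^4 + 2.7497*s^3 - 14.8188*s^2 - 11.7651*s + 1.3419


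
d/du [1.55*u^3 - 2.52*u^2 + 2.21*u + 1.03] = 4.65*u^2 - 5.04*u + 2.21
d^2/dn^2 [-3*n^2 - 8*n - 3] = -6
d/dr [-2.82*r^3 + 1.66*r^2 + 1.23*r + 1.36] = -8.46*r^2 + 3.32*r + 1.23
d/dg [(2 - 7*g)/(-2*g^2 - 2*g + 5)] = (-14*g^2 + 8*g - 31)/(4*g^4 + 8*g^3 - 16*g^2 - 20*g + 25)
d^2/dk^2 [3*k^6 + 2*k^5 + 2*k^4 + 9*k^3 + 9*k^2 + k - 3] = 90*k^4 + 40*k^3 + 24*k^2 + 54*k + 18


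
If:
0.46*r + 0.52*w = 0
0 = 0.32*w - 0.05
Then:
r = -0.18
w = 0.16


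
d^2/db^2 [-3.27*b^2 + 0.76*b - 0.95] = -6.54000000000000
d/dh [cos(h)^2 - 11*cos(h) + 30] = (11 - 2*cos(h))*sin(h)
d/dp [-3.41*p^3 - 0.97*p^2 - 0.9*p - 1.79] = -10.23*p^2 - 1.94*p - 0.9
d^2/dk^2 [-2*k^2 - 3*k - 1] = -4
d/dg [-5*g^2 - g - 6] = -10*g - 1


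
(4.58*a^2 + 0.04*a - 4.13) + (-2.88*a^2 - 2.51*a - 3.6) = 1.7*a^2 - 2.47*a - 7.73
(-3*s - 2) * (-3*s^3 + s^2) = 9*s^4 + 3*s^3 - 2*s^2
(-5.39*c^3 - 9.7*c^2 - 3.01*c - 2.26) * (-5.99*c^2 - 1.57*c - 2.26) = 32.2861*c^5 + 66.5653*c^4 + 45.4403*c^3 + 40.1851*c^2 + 10.3508*c + 5.1076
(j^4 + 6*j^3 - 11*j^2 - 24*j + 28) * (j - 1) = j^5 + 5*j^4 - 17*j^3 - 13*j^2 + 52*j - 28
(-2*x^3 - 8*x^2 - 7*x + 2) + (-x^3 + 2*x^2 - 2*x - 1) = -3*x^3 - 6*x^2 - 9*x + 1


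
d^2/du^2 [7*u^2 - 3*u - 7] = 14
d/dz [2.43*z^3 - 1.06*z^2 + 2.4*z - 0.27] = 7.29*z^2 - 2.12*z + 2.4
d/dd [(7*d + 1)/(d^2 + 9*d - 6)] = (7*d^2 + 63*d - (2*d + 9)*(7*d + 1) - 42)/(d^2 + 9*d - 6)^2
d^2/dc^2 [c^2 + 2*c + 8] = 2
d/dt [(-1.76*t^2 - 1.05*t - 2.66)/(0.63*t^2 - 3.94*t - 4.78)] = (7.5959*t^2 + 20.1772*t - 5.4614)/(0.3969*t^4 - 4.9644*t^3 + 9.5008*t^2 + 37.6664*t + 22.8484)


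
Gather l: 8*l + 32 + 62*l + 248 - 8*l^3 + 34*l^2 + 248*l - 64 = -8*l^3 + 34*l^2 + 318*l + 216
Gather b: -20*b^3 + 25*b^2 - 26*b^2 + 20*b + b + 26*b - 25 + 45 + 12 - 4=-20*b^3 - b^2 + 47*b + 28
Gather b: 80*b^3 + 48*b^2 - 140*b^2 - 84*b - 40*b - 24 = 80*b^3 - 92*b^2 - 124*b - 24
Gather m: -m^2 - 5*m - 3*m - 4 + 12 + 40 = -m^2 - 8*m + 48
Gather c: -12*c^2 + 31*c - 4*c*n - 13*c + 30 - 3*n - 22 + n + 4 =-12*c^2 + c*(18 - 4*n) - 2*n + 12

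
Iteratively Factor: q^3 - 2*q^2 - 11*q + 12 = (q - 1)*(q^2 - q - 12) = (q - 4)*(q - 1)*(q + 3)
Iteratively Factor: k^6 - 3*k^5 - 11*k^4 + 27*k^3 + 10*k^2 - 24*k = (k - 1)*(k^5 - 2*k^4 - 13*k^3 + 14*k^2 + 24*k) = (k - 1)*(k + 3)*(k^4 - 5*k^3 + 2*k^2 + 8*k) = k*(k - 1)*(k + 3)*(k^3 - 5*k^2 + 2*k + 8) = k*(k - 2)*(k - 1)*(k + 3)*(k^2 - 3*k - 4) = k*(k - 2)*(k - 1)*(k + 1)*(k + 3)*(k - 4)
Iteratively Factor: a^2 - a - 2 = (a - 2)*(a + 1)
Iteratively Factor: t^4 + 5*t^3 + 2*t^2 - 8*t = (t + 4)*(t^3 + t^2 - 2*t) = (t - 1)*(t + 4)*(t^2 + 2*t) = t*(t - 1)*(t + 4)*(t + 2)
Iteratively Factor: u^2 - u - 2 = (u + 1)*(u - 2)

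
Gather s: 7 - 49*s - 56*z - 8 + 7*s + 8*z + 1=-42*s - 48*z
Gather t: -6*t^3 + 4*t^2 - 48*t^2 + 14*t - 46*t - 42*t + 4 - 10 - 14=-6*t^3 - 44*t^2 - 74*t - 20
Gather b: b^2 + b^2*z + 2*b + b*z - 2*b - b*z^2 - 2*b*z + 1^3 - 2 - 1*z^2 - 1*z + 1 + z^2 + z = b^2*(z + 1) + b*(-z^2 - z)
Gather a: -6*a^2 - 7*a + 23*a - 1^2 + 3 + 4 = -6*a^2 + 16*a + 6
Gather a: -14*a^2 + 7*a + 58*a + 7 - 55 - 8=-14*a^2 + 65*a - 56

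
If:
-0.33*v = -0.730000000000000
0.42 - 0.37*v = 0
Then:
No Solution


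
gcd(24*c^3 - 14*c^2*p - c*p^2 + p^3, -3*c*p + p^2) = -3*c + p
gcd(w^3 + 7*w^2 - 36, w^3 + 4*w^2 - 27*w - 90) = w^2 + 9*w + 18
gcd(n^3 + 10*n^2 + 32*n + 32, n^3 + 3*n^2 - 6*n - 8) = n + 4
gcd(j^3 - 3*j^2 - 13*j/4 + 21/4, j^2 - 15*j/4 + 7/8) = j - 7/2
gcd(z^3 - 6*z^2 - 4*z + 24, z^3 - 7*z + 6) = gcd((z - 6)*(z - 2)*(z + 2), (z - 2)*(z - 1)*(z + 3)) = z - 2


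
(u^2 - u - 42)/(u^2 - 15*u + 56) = (u + 6)/(u - 8)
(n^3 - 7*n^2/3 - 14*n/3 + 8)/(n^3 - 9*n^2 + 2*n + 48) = (n - 4/3)/(n - 8)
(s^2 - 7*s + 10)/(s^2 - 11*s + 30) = (s - 2)/(s - 6)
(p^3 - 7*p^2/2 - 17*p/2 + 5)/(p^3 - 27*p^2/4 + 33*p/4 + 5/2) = 2*(2*p^2 + 3*p - 2)/(4*p^2 - 7*p - 2)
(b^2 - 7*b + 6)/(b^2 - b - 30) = (b - 1)/(b + 5)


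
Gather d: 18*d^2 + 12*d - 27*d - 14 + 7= 18*d^2 - 15*d - 7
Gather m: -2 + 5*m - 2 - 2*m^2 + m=-2*m^2 + 6*m - 4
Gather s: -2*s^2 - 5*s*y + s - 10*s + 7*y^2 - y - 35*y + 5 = -2*s^2 + s*(-5*y - 9) + 7*y^2 - 36*y + 5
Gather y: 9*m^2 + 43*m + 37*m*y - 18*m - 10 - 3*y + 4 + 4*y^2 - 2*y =9*m^2 + 25*m + 4*y^2 + y*(37*m - 5) - 6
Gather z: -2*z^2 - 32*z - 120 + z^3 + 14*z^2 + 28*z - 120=z^3 + 12*z^2 - 4*z - 240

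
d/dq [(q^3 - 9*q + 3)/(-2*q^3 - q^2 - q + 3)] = (-q^4 - 38*q^3 + 18*q^2 + 6*q - 24)/(4*q^6 + 4*q^5 + 5*q^4 - 10*q^3 - 5*q^2 - 6*q + 9)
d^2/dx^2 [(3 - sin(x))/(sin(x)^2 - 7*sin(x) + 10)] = (sin(x)^5 - 5*sin(x)^4 + sin(x)^3 + 61*sin(x)^2 - 176*sin(x) + 94)/(sin(x)^2 - 7*sin(x) + 10)^3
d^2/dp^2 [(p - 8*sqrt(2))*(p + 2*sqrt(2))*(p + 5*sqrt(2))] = 6*p - 2*sqrt(2)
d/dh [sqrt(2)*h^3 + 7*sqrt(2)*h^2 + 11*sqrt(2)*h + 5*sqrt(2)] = sqrt(2)*(3*h^2 + 14*h + 11)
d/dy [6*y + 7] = 6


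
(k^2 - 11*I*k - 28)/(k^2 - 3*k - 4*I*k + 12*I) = (k - 7*I)/(k - 3)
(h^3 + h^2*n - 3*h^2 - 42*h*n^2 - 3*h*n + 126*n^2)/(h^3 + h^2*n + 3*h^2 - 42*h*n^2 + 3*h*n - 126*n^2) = (h - 3)/(h + 3)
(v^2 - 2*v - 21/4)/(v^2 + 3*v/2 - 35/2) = (v + 3/2)/(v + 5)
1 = 1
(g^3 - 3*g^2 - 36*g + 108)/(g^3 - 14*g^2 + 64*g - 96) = (g^2 + 3*g - 18)/(g^2 - 8*g + 16)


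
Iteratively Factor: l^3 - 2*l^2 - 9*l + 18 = (l - 3)*(l^2 + l - 6) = (l - 3)*(l - 2)*(l + 3)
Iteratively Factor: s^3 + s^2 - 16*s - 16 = (s - 4)*(s^2 + 5*s + 4) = (s - 4)*(s + 1)*(s + 4)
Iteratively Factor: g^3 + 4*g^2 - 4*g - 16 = (g - 2)*(g^2 + 6*g + 8) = (g - 2)*(g + 2)*(g + 4)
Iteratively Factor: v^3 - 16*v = (v)*(v^2 - 16) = v*(v + 4)*(v - 4)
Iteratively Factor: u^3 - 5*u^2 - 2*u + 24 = (u - 3)*(u^2 - 2*u - 8) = (u - 3)*(u + 2)*(u - 4)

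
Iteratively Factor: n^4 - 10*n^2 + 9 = (n - 1)*(n^3 + n^2 - 9*n - 9) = (n - 3)*(n - 1)*(n^2 + 4*n + 3) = (n - 3)*(n - 1)*(n + 3)*(n + 1)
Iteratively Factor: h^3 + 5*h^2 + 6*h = (h + 3)*(h^2 + 2*h) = h*(h + 3)*(h + 2)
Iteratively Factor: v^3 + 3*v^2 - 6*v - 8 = (v - 2)*(v^2 + 5*v + 4) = (v - 2)*(v + 4)*(v + 1)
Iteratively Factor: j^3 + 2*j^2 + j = (j + 1)*(j^2 + j) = (j + 1)^2*(j)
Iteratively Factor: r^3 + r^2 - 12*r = (r - 3)*(r^2 + 4*r) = (r - 3)*(r + 4)*(r)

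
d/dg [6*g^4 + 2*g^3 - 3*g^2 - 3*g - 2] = 24*g^3 + 6*g^2 - 6*g - 3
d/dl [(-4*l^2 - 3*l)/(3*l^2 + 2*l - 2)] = (l^2 + 16*l + 6)/(9*l^4 + 12*l^3 - 8*l^2 - 8*l + 4)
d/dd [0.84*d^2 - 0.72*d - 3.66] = 1.68*d - 0.72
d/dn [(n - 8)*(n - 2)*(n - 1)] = 3*n^2 - 22*n + 26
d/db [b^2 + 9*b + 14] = 2*b + 9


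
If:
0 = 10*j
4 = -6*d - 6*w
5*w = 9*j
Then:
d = -2/3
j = 0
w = 0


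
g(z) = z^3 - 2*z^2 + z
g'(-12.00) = 481.00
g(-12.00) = -2028.00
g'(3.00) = 16.00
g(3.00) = 12.00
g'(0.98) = -0.04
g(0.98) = 0.00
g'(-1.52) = 14.01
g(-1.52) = -9.65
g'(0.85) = -0.23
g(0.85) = 0.02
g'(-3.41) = 49.52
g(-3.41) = -66.32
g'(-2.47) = 29.18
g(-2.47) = -29.74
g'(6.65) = 107.07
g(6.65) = 212.28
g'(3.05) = 16.71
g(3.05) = 12.82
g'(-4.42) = 77.29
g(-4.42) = -129.84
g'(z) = 3*z^2 - 4*z + 1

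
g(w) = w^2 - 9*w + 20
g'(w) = 2*w - 9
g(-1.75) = 38.81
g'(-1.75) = -12.50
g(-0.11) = 21.00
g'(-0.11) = -9.22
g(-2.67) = 51.16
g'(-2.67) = -14.34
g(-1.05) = 30.55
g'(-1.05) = -11.10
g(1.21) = 10.57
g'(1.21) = -6.58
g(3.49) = 0.77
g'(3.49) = -2.02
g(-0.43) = 24.05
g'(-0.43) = -9.86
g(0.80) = 13.44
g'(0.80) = -7.40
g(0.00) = 20.00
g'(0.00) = -9.00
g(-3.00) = 56.00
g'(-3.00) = -15.00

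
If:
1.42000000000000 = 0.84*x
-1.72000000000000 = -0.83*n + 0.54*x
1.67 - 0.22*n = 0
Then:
No Solution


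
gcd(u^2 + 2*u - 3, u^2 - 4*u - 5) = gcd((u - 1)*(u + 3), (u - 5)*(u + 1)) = 1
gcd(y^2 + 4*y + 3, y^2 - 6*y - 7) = y + 1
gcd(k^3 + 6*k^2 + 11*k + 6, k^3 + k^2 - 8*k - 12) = k + 2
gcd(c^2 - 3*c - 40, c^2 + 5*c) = c + 5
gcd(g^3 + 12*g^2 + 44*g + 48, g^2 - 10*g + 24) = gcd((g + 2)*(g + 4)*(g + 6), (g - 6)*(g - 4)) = 1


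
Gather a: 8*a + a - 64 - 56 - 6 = 9*a - 126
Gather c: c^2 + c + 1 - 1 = c^2 + c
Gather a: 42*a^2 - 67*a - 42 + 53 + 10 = 42*a^2 - 67*a + 21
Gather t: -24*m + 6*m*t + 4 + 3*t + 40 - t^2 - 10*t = -24*m - t^2 + t*(6*m - 7) + 44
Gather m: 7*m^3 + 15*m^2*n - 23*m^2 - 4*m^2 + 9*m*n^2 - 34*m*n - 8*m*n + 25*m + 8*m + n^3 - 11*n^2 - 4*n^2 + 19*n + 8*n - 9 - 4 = 7*m^3 + m^2*(15*n - 27) + m*(9*n^2 - 42*n + 33) + n^3 - 15*n^2 + 27*n - 13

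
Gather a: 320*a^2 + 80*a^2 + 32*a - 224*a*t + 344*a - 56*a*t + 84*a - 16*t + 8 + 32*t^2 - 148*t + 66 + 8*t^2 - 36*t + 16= 400*a^2 + a*(460 - 280*t) + 40*t^2 - 200*t + 90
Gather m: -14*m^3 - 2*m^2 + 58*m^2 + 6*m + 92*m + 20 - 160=-14*m^3 + 56*m^2 + 98*m - 140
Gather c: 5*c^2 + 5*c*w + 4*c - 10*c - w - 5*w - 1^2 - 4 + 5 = 5*c^2 + c*(5*w - 6) - 6*w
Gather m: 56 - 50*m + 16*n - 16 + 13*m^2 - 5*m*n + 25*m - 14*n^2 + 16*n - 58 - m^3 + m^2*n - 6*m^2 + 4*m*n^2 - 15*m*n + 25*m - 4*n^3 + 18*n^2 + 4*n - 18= -m^3 + m^2*(n + 7) + m*(4*n^2 - 20*n) - 4*n^3 + 4*n^2 + 36*n - 36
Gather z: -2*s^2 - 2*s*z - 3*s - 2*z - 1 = -2*s^2 - 3*s + z*(-2*s - 2) - 1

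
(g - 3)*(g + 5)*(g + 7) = g^3 + 9*g^2 - g - 105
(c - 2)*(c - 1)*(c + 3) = c^3 - 7*c + 6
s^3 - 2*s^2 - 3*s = s*(s - 3)*(s + 1)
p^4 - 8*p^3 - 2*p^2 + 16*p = p*(p - 8)*(p - sqrt(2))*(p + sqrt(2))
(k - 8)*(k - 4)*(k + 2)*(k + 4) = k^4 - 6*k^3 - 32*k^2 + 96*k + 256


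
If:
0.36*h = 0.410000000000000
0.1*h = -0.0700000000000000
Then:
No Solution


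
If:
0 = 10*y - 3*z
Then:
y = 3*z/10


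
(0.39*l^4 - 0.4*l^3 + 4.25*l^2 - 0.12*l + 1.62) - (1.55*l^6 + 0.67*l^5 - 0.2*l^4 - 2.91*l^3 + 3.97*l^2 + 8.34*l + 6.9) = -1.55*l^6 - 0.67*l^5 + 0.59*l^4 + 2.51*l^3 + 0.28*l^2 - 8.46*l - 5.28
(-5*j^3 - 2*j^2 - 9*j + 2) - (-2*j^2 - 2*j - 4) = -5*j^3 - 7*j + 6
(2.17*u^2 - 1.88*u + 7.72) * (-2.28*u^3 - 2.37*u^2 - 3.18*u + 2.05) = -4.9476*u^5 - 0.8565*u^4 - 20.0466*u^3 - 7.8695*u^2 - 28.4036*u + 15.826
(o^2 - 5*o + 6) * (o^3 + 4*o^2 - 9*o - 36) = o^5 - o^4 - 23*o^3 + 33*o^2 + 126*o - 216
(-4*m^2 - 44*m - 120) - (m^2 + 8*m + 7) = -5*m^2 - 52*m - 127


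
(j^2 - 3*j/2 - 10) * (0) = 0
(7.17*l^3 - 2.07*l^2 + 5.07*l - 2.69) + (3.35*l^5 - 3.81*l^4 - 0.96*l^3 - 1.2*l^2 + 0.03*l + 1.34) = 3.35*l^5 - 3.81*l^4 + 6.21*l^3 - 3.27*l^2 + 5.1*l - 1.35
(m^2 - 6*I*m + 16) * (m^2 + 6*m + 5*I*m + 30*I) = m^4 + 6*m^3 - I*m^3 + 46*m^2 - 6*I*m^2 + 276*m + 80*I*m + 480*I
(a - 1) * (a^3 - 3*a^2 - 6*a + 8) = a^4 - 4*a^3 - 3*a^2 + 14*a - 8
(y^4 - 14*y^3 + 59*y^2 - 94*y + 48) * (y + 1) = y^5 - 13*y^4 + 45*y^3 - 35*y^2 - 46*y + 48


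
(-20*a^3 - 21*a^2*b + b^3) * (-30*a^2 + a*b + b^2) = 600*a^5 + 610*a^4*b - 41*a^3*b^2 - 51*a^2*b^3 + a*b^4 + b^5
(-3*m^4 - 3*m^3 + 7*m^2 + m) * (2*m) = -6*m^5 - 6*m^4 + 14*m^3 + 2*m^2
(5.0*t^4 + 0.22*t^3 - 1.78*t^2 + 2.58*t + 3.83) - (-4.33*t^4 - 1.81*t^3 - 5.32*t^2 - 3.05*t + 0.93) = 9.33*t^4 + 2.03*t^3 + 3.54*t^2 + 5.63*t + 2.9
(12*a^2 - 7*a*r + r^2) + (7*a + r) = 12*a^2 - 7*a*r + 7*a + r^2 + r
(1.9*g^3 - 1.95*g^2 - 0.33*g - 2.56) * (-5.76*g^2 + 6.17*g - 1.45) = -10.944*g^5 + 22.955*g^4 - 12.8857*g^3 + 15.537*g^2 - 15.3167*g + 3.712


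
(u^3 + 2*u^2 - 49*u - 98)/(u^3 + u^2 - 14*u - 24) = (u^2 - 49)/(u^2 - u - 12)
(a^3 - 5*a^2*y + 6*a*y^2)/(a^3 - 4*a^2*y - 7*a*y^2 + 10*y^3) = a*(a^2 - 5*a*y + 6*y^2)/(a^3 - 4*a^2*y - 7*a*y^2 + 10*y^3)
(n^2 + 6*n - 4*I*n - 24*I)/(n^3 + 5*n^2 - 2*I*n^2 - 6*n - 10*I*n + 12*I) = (n - 4*I)/(n^2 - n*(1 + 2*I) + 2*I)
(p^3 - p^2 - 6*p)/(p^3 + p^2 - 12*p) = (p + 2)/(p + 4)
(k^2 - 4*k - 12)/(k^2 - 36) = (k + 2)/(k + 6)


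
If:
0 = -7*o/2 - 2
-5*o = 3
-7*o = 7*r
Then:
No Solution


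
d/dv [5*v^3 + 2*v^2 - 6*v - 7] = 15*v^2 + 4*v - 6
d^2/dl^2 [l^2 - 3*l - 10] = 2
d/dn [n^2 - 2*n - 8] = 2*n - 2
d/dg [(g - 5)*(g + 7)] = 2*g + 2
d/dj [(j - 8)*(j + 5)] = 2*j - 3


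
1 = 1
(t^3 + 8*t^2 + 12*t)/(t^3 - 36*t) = (t + 2)/(t - 6)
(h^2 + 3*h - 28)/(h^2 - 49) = (h - 4)/(h - 7)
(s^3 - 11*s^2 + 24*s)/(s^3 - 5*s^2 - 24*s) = (s - 3)/(s + 3)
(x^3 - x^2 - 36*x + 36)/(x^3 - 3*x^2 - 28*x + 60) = (x^2 + 5*x - 6)/(x^2 + 3*x - 10)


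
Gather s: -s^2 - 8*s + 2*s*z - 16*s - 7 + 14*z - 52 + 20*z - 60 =-s^2 + s*(2*z - 24) + 34*z - 119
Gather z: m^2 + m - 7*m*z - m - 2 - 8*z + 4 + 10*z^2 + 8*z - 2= m^2 - 7*m*z + 10*z^2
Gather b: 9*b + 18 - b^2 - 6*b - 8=-b^2 + 3*b + 10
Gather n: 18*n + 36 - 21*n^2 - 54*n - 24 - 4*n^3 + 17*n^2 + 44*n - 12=-4*n^3 - 4*n^2 + 8*n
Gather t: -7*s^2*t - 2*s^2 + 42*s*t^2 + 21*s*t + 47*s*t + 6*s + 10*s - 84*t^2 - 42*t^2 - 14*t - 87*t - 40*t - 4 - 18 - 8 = -2*s^2 + 16*s + t^2*(42*s - 126) + t*(-7*s^2 + 68*s - 141) - 30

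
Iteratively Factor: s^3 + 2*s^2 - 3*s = (s)*(s^2 + 2*s - 3) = s*(s + 3)*(s - 1)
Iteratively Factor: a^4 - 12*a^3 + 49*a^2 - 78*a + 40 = (a - 5)*(a^3 - 7*a^2 + 14*a - 8) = (a - 5)*(a - 4)*(a^2 - 3*a + 2) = (a - 5)*(a - 4)*(a - 2)*(a - 1)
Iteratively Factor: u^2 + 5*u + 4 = (u + 4)*(u + 1)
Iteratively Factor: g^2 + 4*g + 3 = (g + 3)*(g + 1)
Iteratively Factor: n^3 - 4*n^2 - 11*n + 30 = (n - 2)*(n^2 - 2*n - 15) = (n - 5)*(n - 2)*(n + 3)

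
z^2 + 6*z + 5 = (z + 1)*(z + 5)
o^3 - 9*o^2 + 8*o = o*(o - 8)*(o - 1)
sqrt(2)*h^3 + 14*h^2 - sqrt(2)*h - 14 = (h - 1)*(h + 7*sqrt(2))*(sqrt(2)*h + sqrt(2))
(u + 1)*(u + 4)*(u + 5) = u^3 + 10*u^2 + 29*u + 20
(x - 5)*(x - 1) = x^2 - 6*x + 5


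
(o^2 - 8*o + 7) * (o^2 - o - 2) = o^4 - 9*o^3 + 13*o^2 + 9*o - 14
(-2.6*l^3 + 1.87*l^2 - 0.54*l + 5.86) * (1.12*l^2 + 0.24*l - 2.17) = -2.912*l^5 + 1.4704*l^4 + 5.486*l^3 + 2.3757*l^2 + 2.5782*l - 12.7162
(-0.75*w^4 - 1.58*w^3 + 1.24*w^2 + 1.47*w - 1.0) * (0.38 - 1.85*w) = 1.3875*w^5 + 2.638*w^4 - 2.8944*w^3 - 2.2483*w^2 + 2.4086*w - 0.38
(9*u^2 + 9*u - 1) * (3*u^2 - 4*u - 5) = 27*u^4 - 9*u^3 - 84*u^2 - 41*u + 5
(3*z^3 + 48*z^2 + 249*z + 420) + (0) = 3*z^3 + 48*z^2 + 249*z + 420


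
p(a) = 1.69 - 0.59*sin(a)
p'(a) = -0.59*cos(a)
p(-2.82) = 1.88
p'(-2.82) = 0.56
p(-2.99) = 1.78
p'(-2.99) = 0.58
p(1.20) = 1.14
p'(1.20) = -0.21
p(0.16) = 1.60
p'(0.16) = -0.58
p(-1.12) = 2.22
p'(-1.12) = -0.26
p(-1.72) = 2.27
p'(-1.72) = 0.09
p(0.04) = 1.67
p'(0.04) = -0.59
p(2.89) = 1.54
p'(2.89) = 0.57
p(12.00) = 2.01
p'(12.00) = -0.50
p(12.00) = 2.01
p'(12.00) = -0.50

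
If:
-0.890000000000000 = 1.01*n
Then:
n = -0.88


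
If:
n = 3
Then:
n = 3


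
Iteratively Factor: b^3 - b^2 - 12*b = (b + 3)*(b^2 - 4*b) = b*(b + 3)*(b - 4)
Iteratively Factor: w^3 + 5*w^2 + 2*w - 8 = (w + 4)*(w^2 + w - 2) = (w - 1)*(w + 4)*(w + 2)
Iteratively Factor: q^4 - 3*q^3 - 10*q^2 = (q + 2)*(q^3 - 5*q^2) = q*(q + 2)*(q^2 - 5*q) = q*(q - 5)*(q + 2)*(q)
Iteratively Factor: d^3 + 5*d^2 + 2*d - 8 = (d + 4)*(d^2 + d - 2) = (d - 1)*(d + 4)*(d + 2)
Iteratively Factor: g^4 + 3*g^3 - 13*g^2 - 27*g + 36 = (g + 4)*(g^3 - g^2 - 9*g + 9) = (g - 1)*(g + 4)*(g^2 - 9) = (g - 3)*(g - 1)*(g + 4)*(g + 3)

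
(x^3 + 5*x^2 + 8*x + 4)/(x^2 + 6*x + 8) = (x^2 + 3*x + 2)/(x + 4)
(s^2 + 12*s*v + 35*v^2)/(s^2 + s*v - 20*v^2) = (s + 7*v)/(s - 4*v)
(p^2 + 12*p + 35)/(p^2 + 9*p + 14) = (p + 5)/(p + 2)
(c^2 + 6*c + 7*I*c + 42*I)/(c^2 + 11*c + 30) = (c + 7*I)/(c + 5)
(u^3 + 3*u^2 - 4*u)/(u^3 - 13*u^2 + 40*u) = (u^2 + 3*u - 4)/(u^2 - 13*u + 40)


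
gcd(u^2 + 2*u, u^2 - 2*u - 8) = u + 2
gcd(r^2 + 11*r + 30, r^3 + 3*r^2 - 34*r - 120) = r + 5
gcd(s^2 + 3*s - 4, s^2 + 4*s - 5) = s - 1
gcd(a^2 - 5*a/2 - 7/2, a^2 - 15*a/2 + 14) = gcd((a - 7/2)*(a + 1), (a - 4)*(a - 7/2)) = a - 7/2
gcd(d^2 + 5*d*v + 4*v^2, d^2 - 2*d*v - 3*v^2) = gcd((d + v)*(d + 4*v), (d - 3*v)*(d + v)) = d + v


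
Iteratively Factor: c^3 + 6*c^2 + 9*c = (c + 3)*(c^2 + 3*c) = c*(c + 3)*(c + 3)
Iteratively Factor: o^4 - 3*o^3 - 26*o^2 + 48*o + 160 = (o + 2)*(o^3 - 5*o^2 - 16*o + 80) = (o - 5)*(o + 2)*(o^2 - 16) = (o - 5)*(o + 2)*(o + 4)*(o - 4)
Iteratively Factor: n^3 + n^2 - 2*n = (n)*(n^2 + n - 2) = n*(n + 2)*(n - 1)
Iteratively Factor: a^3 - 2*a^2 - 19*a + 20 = (a - 1)*(a^2 - a - 20) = (a - 1)*(a + 4)*(a - 5)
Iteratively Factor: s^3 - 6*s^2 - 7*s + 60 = (s + 3)*(s^2 - 9*s + 20) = (s - 4)*(s + 3)*(s - 5)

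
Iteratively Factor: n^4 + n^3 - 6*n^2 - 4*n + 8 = (n - 2)*(n^3 + 3*n^2 - 4) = (n - 2)*(n + 2)*(n^2 + n - 2) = (n - 2)*(n + 2)^2*(n - 1)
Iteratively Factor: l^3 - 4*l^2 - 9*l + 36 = (l - 3)*(l^2 - l - 12) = (l - 3)*(l + 3)*(l - 4)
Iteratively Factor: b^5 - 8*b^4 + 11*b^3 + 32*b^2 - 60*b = (b)*(b^4 - 8*b^3 + 11*b^2 + 32*b - 60) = b*(b - 5)*(b^3 - 3*b^2 - 4*b + 12) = b*(b - 5)*(b + 2)*(b^2 - 5*b + 6) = b*(b - 5)*(b - 3)*(b + 2)*(b - 2)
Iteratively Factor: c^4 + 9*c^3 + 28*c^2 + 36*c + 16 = (c + 4)*(c^3 + 5*c^2 + 8*c + 4) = (c + 2)*(c + 4)*(c^2 + 3*c + 2) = (c + 2)^2*(c + 4)*(c + 1)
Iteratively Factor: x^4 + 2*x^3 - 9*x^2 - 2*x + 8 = (x + 4)*(x^3 - 2*x^2 - x + 2) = (x - 2)*(x + 4)*(x^2 - 1) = (x - 2)*(x + 1)*(x + 4)*(x - 1)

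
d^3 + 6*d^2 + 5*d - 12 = (d - 1)*(d + 3)*(d + 4)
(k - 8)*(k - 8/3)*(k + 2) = k^3 - 26*k^2/3 + 128/3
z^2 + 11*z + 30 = (z + 5)*(z + 6)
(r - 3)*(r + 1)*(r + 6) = r^3 + 4*r^2 - 15*r - 18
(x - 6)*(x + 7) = x^2 + x - 42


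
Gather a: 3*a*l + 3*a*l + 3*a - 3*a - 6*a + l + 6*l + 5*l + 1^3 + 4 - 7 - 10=a*(6*l - 6) + 12*l - 12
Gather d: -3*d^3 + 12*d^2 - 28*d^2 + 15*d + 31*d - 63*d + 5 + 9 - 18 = -3*d^3 - 16*d^2 - 17*d - 4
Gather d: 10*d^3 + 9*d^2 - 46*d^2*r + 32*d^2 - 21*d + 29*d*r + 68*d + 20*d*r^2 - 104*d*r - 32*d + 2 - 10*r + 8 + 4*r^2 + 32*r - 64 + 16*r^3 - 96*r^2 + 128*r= 10*d^3 + d^2*(41 - 46*r) + d*(20*r^2 - 75*r + 15) + 16*r^3 - 92*r^2 + 150*r - 54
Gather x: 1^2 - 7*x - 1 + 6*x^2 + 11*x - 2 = 6*x^2 + 4*x - 2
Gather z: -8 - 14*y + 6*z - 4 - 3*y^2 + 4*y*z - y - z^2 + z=-3*y^2 - 15*y - z^2 + z*(4*y + 7) - 12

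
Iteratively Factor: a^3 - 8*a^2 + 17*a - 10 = (a - 2)*(a^2 - 6*a + 5) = (a - 2)*(a - 1)*(a - 5)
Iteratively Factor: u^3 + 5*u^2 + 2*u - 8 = (u + 2)*(u^2 + 3*u - 4) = (u - 1)*(u + 2)*(u + 4)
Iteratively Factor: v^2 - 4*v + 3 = (v - 3)*(v - 1)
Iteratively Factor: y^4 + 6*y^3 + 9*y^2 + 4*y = (y + 1)*(y^3 + 5*y^2 + 4*y) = (y + 1)*(y + 4)*(y^2 + y) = y*(y + 1)*(y + 4)*(y + 1)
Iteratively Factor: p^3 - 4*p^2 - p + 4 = (p + 1)*(p^2 - 5*p + 4) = (p - 1)*(p + 1)*(p - 4)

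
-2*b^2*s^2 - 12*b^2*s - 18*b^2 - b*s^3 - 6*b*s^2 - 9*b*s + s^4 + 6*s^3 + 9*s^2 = (-2*b + s)*(b + s)*(s + 3)^2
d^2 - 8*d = d*(d - 8)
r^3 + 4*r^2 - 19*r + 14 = (r - 2)*(r - 1)*(r + 7)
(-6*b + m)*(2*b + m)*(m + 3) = -12*b^2*m - 36*b^2 - 4*b*m^2 - 12*b*m + m^3 + 3*m^2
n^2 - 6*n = n*(n - 6)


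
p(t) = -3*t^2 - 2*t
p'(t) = -6*t - 2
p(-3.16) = -23.64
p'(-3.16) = 16.96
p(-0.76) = -0.21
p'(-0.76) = 2.56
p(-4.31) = -47.11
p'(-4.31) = 23.86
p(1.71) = -12.19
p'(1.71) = -12.26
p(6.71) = -148.49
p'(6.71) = -42.26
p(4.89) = -81.52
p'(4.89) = -31.34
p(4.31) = -64.35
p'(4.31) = -27.86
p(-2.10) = -9.03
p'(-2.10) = 10.60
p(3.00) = -33.00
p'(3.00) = -20.00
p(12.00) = -456.00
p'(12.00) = -74.00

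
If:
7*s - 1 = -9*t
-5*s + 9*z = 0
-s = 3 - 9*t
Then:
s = -1/4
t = 11/36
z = -5/36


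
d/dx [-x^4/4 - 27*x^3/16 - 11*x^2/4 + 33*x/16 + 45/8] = -x^3 - 81*x^2/16 - 11*x/2 + 33/16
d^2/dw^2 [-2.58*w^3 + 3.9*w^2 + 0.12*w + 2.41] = 7.8 - 15.48*w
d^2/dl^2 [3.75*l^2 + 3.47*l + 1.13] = 7.50000000000000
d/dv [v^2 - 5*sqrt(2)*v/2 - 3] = 2*v - 5*sqrt(2)/2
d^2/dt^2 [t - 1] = 0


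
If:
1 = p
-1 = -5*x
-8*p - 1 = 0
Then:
No Solution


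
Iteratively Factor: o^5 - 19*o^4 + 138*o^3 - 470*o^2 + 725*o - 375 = (o - 5)*(o^4 - 14*o^3 + 68*o^2 - 130*o + 75) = (o - 5)^2*(o^3 - 9*o^2 + 23*o - 15) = (o - 5)^2*(o - 1)*(o^2 - 8*o + 15) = (o - 5)^2*(o - 3)*(o - 1)*(o - 5)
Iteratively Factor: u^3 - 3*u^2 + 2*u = (u - 1)*(u^2 - 2*u) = u*(u - 1)*(u - 2)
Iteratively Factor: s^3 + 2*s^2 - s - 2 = (s + 2)*(s^2 - 1) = (s - 1)*(s + 2)*(s + 1)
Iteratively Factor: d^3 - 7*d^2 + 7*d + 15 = (d + 1)*(d^2 - 8*d + 15) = (d - 5)*(d + 1)*(d - 3)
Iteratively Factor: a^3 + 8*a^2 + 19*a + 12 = (a + 3)*(a^2 + 5*a + 4) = (a + 3)*(a + 4)*(a + 1)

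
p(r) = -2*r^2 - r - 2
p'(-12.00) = 47.00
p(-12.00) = -278.00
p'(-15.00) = 59.00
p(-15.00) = -437.00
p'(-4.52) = 17.08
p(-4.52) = -38.34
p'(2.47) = -10.88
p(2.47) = -16.67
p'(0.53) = -3.12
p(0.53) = -3.09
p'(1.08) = -5.32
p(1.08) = -5.41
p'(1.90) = -8.60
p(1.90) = -11.12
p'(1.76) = -8.04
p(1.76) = -9.96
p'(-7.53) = 29.12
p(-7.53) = -107.87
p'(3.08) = -13.32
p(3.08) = -24.05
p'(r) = -4*r - 1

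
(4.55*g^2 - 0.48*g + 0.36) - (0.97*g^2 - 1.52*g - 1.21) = 3.58*g^2 + 1.04*g + 1.57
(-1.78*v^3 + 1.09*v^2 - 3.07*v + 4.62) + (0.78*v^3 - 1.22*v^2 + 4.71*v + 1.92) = -1.0*v^3 - 0.13*v^2 + 1.64*v + 6.54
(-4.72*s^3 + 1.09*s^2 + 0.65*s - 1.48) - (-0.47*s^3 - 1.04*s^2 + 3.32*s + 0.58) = -4.25*s^3 + 2.13*s^2 - 2.67*s - 2.06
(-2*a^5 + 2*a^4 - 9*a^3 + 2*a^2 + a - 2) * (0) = 0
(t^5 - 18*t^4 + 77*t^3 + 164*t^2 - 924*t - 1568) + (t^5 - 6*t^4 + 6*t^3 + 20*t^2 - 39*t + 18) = 2*t^5 - 24*t^4 + 83*t^3 + 184*t^2 - 963*t - 1550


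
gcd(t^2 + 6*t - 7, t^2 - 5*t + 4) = t - 1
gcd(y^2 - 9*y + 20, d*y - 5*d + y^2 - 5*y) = y - 5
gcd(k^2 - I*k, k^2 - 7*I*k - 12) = 1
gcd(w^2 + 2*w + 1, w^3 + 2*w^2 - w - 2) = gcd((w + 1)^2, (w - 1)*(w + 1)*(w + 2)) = w + 1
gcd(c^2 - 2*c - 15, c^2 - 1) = 1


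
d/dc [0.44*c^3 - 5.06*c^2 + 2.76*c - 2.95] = 1.32*c^2 - 10.12*c + 2.76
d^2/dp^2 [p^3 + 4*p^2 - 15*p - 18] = 6*p + 8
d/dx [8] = 0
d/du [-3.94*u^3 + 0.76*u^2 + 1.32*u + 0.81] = -11.82*u^2 + 1.52*u + 1.32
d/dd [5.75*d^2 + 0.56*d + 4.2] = 11.5*d + 0.56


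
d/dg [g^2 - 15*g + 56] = 2*g - 15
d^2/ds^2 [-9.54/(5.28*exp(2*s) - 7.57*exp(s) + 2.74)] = (-9.54*(10.56*exp(s) - 7.57)*(21.12*exp(s) - 15.14)*exp(s) + (201.4848*exp(s) - 72.2178)*(5.28*exp(2*s) - 7.57*exp(s) + 2.74))*exp(s)/(5.28*exp(2*s) - 7.57*exp(s) + 2.74)^3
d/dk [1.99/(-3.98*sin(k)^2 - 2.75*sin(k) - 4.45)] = (15.8404*sin(k) + 5.4725)*cos(k)/(3.98*sin(k)^2 + 2.75*sin(k) + 4.45)^2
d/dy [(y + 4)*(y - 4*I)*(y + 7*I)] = 3*y^2 + y*(8 + 6*I) + 28 + 12*I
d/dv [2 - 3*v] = -3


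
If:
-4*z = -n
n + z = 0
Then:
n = 0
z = 0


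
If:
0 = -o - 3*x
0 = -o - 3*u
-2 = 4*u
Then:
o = 3/2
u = -1/2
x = -1/2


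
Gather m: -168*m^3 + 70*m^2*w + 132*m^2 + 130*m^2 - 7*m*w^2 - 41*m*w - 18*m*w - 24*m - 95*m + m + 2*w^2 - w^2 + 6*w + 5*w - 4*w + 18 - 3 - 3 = -168*m^3 + m^2*(70*w + 262) + m*(-7*w^2 - 59*w - 118) + w^2 + 7*w + 12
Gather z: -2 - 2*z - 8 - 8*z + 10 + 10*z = 0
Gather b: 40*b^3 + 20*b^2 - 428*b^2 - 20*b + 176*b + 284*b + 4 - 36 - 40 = 40*b^3 - 408*b^2 + 440*b - 72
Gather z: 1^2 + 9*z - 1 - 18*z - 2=-9*z - 2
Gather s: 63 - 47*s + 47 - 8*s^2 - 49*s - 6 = -8*s^2 - 96*s + 104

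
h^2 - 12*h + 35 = (h - 7)*(h - 5)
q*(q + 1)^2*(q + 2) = q^4 + 4*q^3 + 5*q^2 + 2*q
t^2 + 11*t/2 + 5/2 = (t + 1/2)*(t + 5)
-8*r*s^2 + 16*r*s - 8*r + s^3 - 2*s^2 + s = (-8*r + s)*(s - 1)^2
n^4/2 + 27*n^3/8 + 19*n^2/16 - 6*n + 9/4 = (n/2 + 1)*(n - 3/4)*(n - 1/2)*(n + 6)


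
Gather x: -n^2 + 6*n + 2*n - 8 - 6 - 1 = -n^2 + 8*n - 15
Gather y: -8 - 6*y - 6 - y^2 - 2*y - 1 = -y^2 - 8*y - 15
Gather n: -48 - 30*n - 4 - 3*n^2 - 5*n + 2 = -3*n^2 - 35*n - 50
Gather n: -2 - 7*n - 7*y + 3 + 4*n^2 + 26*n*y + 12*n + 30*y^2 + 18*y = 4*n^2 + n*(26*y + 5) + 30*y^2 + 11*y + 1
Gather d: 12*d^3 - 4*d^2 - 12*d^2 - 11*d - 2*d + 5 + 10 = 12*d^3 - 16*d^2 - 13*d + 15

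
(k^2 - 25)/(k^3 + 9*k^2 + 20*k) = (k - 5)/(k*(k + 4))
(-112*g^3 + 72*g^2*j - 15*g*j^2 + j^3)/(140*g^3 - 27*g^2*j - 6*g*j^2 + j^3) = (-4*g + j)/(5*g + j)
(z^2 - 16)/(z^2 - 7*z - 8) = (16 - z^2)/(-z^2 + 7*z + 8)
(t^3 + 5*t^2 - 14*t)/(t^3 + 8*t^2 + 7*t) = (t - 2)/(t + 1)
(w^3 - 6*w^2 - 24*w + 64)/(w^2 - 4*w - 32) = w - 2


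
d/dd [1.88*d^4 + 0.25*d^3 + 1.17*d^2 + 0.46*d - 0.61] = 7.52*d^3 + 0.75*d^2 + 2.34*d + 0.46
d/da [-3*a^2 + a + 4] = 1 - 6*a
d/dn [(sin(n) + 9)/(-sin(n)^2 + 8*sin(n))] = (cos(n) + 18/tan(n) - 72*cos(n)/sin(n)^2)/(sin(n) - 8)^2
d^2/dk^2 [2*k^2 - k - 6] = 4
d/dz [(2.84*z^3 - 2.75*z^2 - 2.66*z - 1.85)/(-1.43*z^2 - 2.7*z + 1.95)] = (-4.0612*z^4 - 15.336*z^3 + 20.2352*z^2 - 16.016*z - 10.182)/(2.0449*z^4 + 7.722*z^3 + 1.713*z^2 - 10.53*z + 3.8025)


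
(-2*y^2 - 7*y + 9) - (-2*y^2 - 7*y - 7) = 16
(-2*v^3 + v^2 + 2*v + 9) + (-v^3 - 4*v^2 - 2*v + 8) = -3*v^3 - 3*v^2 + 17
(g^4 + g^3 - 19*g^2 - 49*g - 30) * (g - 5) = g^5 - 4*g^4 - 24*g^3 + 46*g^2 + 215*g + 150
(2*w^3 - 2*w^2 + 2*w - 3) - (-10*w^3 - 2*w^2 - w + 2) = 12*w^3 + 3*w - 5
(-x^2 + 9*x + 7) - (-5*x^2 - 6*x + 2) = 4*x^2 + 15*x + 5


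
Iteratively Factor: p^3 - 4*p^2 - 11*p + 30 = (p - 5)*(p^2 + p - 6) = (p - 5)*(p + 3)*(p - 2)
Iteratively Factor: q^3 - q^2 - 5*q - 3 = (q + 1)*(q^2 - 2*q - 3) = (q + 1)^2*(q - 3)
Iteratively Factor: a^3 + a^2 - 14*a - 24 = (a + 3)*(a^2 - 2*a - 8) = (a + 2)*(a + 3)*(a - 4)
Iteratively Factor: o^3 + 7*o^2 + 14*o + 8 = (o + 1)*(o^2 + 6*o + 8) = (o + 1)*(o + 2)*(o + 4)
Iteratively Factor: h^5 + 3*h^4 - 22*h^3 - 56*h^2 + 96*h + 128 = (h + 4)*(h^4 - h^3 - 18*h^2 + 16*h + 32) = (h + 1)*(h + 4)*(h^3 - 2*h^2 - 16*h + 32) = (h - 2)*(h + 1)*(h + 4)*(h^2 - 16) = (h - 2)*(h + 1)*(h + 4)^2*(h - 4)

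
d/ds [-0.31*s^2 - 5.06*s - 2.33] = -0.62*s - 5.06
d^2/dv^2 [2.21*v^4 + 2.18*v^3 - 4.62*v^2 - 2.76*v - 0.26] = 26.52*v^2 + 13.08*v - 9.24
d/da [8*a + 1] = 8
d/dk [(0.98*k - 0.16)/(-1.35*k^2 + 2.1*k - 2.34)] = (1.323*k^2 - 0.432*k - 1.9572)/(1.8225*k^4 - 5.67*k^3 + 10.728*k^2 - 9.828*k + 5.4756)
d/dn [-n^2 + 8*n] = 8 - 2*n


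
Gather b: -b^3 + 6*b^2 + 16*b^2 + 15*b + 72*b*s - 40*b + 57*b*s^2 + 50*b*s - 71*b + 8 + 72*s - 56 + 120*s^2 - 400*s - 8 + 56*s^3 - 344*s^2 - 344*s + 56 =-b^3 + 22*b^2 + b*(57*s^2 + 122*s - 96) + 56*s^3 - 224*s^2 - 672*s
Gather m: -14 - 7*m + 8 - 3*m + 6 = -10*m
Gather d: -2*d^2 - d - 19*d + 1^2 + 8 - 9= -2*d^2 - 20*d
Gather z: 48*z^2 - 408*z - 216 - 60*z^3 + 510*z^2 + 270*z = -60*z^3 + 558*z^2 - 138*z - 216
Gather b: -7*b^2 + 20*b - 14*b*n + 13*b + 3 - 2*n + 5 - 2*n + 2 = -7*b^2 + b*(33 - 14*n) - 4*n + 10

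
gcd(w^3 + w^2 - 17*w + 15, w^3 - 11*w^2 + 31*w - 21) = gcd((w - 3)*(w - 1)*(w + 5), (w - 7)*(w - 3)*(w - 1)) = w^2 - 4*w + 3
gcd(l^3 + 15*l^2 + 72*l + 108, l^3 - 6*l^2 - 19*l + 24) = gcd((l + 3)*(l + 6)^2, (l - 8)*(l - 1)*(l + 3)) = l + 3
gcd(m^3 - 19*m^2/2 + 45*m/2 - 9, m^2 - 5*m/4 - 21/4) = m - 3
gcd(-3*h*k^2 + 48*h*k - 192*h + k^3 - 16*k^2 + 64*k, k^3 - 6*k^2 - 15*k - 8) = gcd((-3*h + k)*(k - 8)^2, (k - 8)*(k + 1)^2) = k - 8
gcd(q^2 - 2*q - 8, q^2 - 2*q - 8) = q^2 - 2*q - 8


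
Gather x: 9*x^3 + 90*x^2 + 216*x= 9*x^3 + 90*x^2 + 216*x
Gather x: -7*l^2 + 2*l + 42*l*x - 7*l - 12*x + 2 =-7*l^2 - 5*l + x*(42*l - 12) + 2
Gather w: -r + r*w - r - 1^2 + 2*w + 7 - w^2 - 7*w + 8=-2*r - w^2 + w*(r - 5) + 14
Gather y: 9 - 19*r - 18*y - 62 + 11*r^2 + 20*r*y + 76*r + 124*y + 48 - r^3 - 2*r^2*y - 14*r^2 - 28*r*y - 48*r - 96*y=-r^3 - 3*r^2 + 9*r + y*(-2*r^2 - 8*r + 10) - 5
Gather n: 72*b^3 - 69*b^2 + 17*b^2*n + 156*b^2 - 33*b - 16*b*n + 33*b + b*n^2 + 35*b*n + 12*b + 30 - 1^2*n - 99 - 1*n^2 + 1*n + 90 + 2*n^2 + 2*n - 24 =72*b^3 + 87*b^2 + 12*b + n^2*(b + 1) + n*(17*b^2 + 19*b + 2) - 3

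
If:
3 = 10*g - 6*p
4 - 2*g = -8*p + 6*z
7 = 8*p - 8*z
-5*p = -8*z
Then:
No Solution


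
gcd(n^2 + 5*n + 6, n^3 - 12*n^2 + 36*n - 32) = 1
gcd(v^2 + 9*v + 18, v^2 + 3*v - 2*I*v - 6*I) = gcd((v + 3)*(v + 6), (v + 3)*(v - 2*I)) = v + 3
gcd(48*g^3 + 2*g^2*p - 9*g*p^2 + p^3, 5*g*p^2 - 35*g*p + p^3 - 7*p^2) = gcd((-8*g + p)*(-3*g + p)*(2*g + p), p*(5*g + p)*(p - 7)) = 1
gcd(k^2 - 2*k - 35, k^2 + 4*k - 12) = 1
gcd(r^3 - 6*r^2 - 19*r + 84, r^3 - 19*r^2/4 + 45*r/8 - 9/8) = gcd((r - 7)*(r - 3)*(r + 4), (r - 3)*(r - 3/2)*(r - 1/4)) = r - 3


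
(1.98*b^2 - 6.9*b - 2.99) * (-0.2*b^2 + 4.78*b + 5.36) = -0.396*b^4 + 10.8444*b^3 - 21.7712*b^2 - 51.2762*b - 16.0264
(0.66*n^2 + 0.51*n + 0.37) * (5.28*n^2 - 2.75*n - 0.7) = 3.4848*n^4 + 0.8778*n^3 + 0.0891*n^2 - 1.3745*n - 0.259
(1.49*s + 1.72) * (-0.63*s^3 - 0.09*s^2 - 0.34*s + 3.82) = -0.9387*s^4 - 1.2177*s^3 - 0.6614*s^2 + 5.107*s + 6.5704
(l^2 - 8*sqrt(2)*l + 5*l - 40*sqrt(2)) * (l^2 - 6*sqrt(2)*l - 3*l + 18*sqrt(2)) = l^4 - 14*sqrt(2)*l^3 + 2*l^3 - 28*sqrt(2)*l^2 + 81*l^2 + 192*l + 210*sqrt(2)*l - 1440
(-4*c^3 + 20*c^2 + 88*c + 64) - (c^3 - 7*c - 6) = -5*c^3 + 20*c^2 + 95*c + 70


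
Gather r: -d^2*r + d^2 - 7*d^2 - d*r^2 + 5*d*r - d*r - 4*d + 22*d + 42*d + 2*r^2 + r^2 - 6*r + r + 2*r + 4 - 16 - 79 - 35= -6*d^2 + 60*d + r^2*(3 - d) + r*(-d^2 + 4*d - 3) - 126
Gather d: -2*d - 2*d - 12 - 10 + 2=-4*d - 20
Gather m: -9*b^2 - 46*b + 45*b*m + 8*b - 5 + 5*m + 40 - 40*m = -9*b^2 - 38*b + m*(45*b - 35) + 35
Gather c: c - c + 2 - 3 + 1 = 0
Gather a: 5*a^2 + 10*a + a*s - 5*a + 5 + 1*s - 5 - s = 5*a^2 + a*(s + 5)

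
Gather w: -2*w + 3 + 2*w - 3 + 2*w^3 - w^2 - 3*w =2*w^3 - w^2 - 3*w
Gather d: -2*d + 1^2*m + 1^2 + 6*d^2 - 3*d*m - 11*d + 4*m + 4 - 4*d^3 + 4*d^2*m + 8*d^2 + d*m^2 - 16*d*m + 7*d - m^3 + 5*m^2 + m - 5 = -4*d^3 + d^2*(4*m + 14) + d*(m^2 - 19*m - 6) - m^3 + 5*m^2 + 6*m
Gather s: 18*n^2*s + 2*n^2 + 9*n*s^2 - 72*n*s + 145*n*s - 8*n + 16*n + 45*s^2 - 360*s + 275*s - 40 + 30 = 2*n^2 + 8*n + s^2*(9*n + 45) + s*(18*n^2 + 73*n - 85) - 10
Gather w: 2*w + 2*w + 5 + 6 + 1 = 4*w + 12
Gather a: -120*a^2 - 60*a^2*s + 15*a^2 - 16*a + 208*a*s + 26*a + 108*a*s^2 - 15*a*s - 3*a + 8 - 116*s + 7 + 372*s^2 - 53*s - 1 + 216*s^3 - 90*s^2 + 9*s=a^2*(-60*s - 105) + a*(108*s^2 + 193*s + 7) + 216*s^3 + 282*s^2 - 160*s + 14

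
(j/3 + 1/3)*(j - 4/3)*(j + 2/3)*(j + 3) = j^4/3 + 10*j^3/9 - 5*j^2/27 - 50*j/27 - 8/9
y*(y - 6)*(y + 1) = y^3 - 5*y^2 - 6*y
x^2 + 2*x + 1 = (x + 1)^2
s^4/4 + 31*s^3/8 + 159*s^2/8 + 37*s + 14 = (s/4 + 1)*(s + 1/2)*(s + 4)*(s + 7)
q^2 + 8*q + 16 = (q + 4)^2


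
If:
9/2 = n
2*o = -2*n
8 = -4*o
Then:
No Solution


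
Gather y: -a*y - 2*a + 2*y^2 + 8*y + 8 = -2*a + 2*y^2 + y*(8 - a) + 8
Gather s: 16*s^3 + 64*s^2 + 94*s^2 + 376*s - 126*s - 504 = 16*s^3 + 158*s^2 + 250*s - 504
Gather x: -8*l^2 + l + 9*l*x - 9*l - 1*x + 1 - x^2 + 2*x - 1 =-8*l^2 - 8*l - x^2 + x*(9*l + 1)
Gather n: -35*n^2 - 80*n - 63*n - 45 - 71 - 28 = -35*n^2 - 143*n - 144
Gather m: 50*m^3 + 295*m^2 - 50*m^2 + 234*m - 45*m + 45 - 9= 50*m^3 + 245*m^2 + 189*m + 36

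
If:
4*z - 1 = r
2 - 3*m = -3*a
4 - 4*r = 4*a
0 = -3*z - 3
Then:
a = 6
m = 20/3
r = -5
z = -1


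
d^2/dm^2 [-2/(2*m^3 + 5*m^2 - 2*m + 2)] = 4*((6*m + 5)*(2*m^3 + 5*m^2 - 2*m + 2) - 4*(3*m^2 + 5*m - 1)^2)/(2*m^3 + 5*m^2 - 2*m + 2)^3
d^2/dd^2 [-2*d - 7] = 0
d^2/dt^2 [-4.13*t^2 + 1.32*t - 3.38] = -8.26000000000000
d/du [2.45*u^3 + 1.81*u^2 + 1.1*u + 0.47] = 7.35*u^2 + 3.62*u + 1.1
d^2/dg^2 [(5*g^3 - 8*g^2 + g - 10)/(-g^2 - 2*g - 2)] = 2*(-27*g^3 - 78*g^2 + 6*g + 56)/(g^6 + 6*g^5 + 18*g^4 + 32*g^3 + 36*g^2 + 24*g + 8)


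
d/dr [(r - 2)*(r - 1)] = 2*r - 3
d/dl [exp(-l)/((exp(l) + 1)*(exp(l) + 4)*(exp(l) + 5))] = 2*(-2*exp(3*l) - 15*exp(2*l) - 29*exp(l) - 10)*exp(-l)/(exp(6*l) + 20*exp(5*l) + 158*exp(4*l) + 620*exp(3*l) + 1241*exp(2*l) + 1160*exp(l) + 400)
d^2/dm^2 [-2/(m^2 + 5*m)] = 4*(m*(m + 5) - (2*m + 5)^2)/(m^3*(m + 5)^3)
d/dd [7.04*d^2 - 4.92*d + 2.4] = 14.08*d - 4.92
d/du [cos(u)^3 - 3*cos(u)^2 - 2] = 3*(2 - cos(u))*sin(u)*cos(u)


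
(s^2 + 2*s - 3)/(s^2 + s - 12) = (s^2 + 2*s - 3)/(s^2 + s - 12)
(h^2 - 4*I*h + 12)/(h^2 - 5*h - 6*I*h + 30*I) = (h + 2*I)/(h - 5)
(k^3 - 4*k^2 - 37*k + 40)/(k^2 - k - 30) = (k^2 - 9*k + 8)/(k - 6)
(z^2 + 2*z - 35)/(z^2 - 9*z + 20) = (z + 7)/(z - 4)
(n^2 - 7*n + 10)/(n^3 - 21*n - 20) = (n - 2)/(n^2 + 5*n + 4)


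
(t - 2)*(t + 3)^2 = t^3 + 4*t^2 - 3*t - 18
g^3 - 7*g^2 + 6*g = g*(g - 6)*(g - 1)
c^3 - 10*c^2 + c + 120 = (c - 8)*(c - 5)*(c + 3)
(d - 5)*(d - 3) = d^2 - 8*d + 15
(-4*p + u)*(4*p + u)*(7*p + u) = -112*p^3 - 16*p^2*u + 7*p*u^2 + u^3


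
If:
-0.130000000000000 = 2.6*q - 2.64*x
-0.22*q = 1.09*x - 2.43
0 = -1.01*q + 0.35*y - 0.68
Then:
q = 1.84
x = 1.86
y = 7.24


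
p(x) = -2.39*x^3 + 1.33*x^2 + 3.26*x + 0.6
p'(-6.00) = -270.82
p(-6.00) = 545.16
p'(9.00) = -553.57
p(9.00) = -1604.64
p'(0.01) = 3.29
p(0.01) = 0.63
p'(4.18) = -110.90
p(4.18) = -137.09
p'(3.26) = -64.27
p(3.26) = -57.44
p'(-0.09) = 2.96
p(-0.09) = 0.32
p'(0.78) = 0.97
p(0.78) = 2.82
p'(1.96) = -19.07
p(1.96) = -5.90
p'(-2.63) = -53.33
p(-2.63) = 44.70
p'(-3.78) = -109.24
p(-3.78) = 136.37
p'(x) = -7.17*x^2 + 2.66*x + 3.26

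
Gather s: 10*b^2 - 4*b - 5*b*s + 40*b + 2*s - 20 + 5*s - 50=10*b^2 + 36*b + s*(7 - 5*b) - 70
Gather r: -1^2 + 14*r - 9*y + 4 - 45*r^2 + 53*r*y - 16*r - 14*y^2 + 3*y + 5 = -45*r^2 + r*(53*y - 2) - 14*y^2 - 6*y + 8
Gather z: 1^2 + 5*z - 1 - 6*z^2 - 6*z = -6*z^2 - z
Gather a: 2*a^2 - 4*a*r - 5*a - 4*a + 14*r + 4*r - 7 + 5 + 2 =2*a^2 + a*(-4*r - 9) + 18*r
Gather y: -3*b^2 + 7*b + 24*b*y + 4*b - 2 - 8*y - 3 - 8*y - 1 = -3*b^2 + 11*b + y*(24*b - 16) - 6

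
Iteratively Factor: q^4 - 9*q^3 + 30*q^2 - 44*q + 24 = (q - 2)*(q^3 - 7*q^2 + 16*q - 12) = (q - 2)^2*(q^2 - 5*q + 6) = (q - 3)*(q - 2)^2*(q - 2)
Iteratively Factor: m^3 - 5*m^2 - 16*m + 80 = (m + 4)*(m^2 - 9*m + 20) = (m - 5)*(m + 4)*(m - 4)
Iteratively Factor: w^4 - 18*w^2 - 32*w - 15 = (w + 3)*(w^3 - 3*w^2 - 9*w - 5) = (w + 1)*(w + 3)*(w^2 - 4*w - 5) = (w - 5)*(w + 1)*(w + 3)*(w + 1)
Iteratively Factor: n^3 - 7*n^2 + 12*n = (n - 4)*(n^2 - 3*n) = (n - 4)*(n - 3)*(n)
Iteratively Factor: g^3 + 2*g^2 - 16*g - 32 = (g - 4)*(g^2 + 6*g + 8) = (g - 4)*(g + 2)*(g + 4)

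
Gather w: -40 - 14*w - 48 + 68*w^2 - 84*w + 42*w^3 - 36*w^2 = 42*w^3 + 32*w^2 - 98*w - 88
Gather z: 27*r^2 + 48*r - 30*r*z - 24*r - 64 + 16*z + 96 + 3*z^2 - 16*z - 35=27*r^2 - 30*r*z + 24*r + 3*z^2 - 3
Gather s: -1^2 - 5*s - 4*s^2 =-4*s^2 - 5*s - 1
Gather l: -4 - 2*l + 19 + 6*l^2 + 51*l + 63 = 6*l^2 + 49*l + 78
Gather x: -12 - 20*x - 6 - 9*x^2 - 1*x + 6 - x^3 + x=-x^3 - 9*x^2 - 20*x - 12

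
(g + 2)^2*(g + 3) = g^3 + 7*g^2 + 16*g + 12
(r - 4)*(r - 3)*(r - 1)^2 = r^4 - 9*r^3 + 27*r^2 - 31*r + 12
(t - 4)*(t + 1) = t^2 - 3*t - 4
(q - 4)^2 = q^2 - 8*q + 16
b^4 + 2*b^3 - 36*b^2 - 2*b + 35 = (b - 5)*(b - 1)*(b + 1)*(b + 7)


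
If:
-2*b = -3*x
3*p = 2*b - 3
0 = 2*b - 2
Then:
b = 1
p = -1/3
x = 2/3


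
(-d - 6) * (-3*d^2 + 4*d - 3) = 3*d^3 + 14*d^2 - 21*d + 18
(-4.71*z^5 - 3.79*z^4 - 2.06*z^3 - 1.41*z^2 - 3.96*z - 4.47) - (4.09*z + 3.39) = -4.71*z^5 - 3.79*z^4 - 2.06*z^3 - 1.41*z^2 - 8.05*z - 7.86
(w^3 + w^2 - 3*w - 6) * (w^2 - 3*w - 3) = w^5 - 2*w^4 - 9*w^3 + 27*w + 18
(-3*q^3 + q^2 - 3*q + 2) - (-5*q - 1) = -3*q^3 + q^2 + 2*q + 3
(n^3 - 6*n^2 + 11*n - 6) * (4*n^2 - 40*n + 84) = 4*n^5 - 64*n^4 + 368*n^3 - 968*n^2 + 1164*n - 504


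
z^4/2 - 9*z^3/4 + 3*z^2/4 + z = z*(z/2 + 1/4)*(z - 4)*(z - 1)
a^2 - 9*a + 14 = (a - 7)*(a - 2)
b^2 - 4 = (b - 2)*(b + 2)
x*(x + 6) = x^2 + 6*x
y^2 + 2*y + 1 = (y + 1)^2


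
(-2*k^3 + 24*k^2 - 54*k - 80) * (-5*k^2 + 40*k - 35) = 10*k^5 - 200*k^4 + 1300*k^3 - 2600*k^2 - 1310*k + 2800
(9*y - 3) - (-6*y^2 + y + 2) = 6*y^2 + 8*y - 5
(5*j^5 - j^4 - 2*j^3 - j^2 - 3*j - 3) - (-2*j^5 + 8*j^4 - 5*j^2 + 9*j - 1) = 7*j^5 - 9*j^4 - 2*j^3 + 4*j^2 - 12*j - 2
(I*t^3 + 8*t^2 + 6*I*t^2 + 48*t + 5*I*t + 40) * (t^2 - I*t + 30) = I*t^5 + 9*t^4 + 6*I*t^4 + 54*t^3 + 27*I*t^3 + 285*t^2 + 132*I*t^2 + 1440*t + 110*I*t + 1200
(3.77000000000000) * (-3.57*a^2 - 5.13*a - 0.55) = -13.4589*a^2 - 19.3401*a - 2.0735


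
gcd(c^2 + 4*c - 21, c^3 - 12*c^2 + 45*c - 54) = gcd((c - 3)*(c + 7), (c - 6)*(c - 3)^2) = c - 3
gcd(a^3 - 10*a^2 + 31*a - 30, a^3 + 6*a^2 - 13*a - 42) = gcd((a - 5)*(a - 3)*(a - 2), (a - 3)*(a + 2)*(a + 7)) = a - 3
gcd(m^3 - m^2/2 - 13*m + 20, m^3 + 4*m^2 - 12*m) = m - 2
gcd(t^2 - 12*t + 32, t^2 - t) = 1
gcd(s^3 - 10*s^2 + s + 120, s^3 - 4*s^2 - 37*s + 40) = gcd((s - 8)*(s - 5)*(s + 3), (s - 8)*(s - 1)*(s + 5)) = s - 8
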